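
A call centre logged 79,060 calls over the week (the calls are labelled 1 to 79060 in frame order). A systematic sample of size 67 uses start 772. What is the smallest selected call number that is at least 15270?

k = 79060/67 = 1180
Steps past start: ⌈(15270 − 772)/1180⌉ = ⌈14498/1180⌉ = 13
Selected call: 772 + 13×1180 = 16112

16112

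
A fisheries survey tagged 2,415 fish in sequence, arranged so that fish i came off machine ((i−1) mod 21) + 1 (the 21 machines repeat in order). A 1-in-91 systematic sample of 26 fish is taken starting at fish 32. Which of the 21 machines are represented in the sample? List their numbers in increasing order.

4, 11, 18

Consecutive selections differ by k = 91, so their machine numbers differ by 91 mod 21 = 7.
gcd(91, 21) = 7, so the sample visits 21/7 = 3 distinct residues mod 21.
Start 32 is machine 11; the machines hit are 4, 11, 18.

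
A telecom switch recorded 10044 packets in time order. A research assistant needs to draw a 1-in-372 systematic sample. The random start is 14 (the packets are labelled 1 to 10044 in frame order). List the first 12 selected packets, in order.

14, 386, 758, 1130, 1502, 1874, 2246, 2618, 2990, 3362, 3734, 4106

packet 1: 14
packet 2: 14 + 372 = 386
packet 3: 386 + 372 = 758
packet 4: 758 + 372 = 1130
packet 5: 1130 + 372 = 1502
packet 6: 1502 + 372 = 1874
packet 7: 1874 + 372 = 2246
packet 8: 2246 + 372 = 2618
packet 9: 2618 + 372 = 2990
packet 10: 2990 + 372 = 3362
packet 11: 3362 + 372 = 3734
packet 12: 3734 + 372 = 4106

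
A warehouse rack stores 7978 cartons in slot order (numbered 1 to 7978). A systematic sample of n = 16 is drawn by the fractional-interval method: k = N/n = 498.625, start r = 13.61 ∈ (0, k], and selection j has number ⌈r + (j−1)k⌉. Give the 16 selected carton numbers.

14, 513, 1011, 1510, 2009, 2507, 3006, 3504, 4003, 4502, 5000, 5499, 5998, 6496, 6995, 7493

j=1: r + 0k = 13.61 → ⌈·⌉ = 14
j=2: r + 1k = 512.235 → ⌈·⌉ = 513
j=3: r + 2k = 1010.86 → ⌈·⌉ = 1011
j=4: r + 3k = 1509.485 → ⌈·⌉ = 1510
j=5: r + 4k = 2008.11 → ⌈·⌉ = 2009
j=6: r + 5k = 2506.735 → ⌈·⌉ = 2507
j=7: r + 6k = 3005.36 → ⌈·⌉ = 3006
j=8: r + 7k = 3503.985 → ⌈·⌉ = 3504
j=9: r + 8k = 4002.61 → ⌈·⌉ = 4003
j=10: r + 9k = 4501.235 → ⌈·⌉ = 4502
j=11: r + 10k = 4999.86 → ⌈·⌉ = 5000
j=12: r + 11k = 5498.485 → ⌈·⌉ = 5499
j=13: r + 12k = 5997.11 → ⌈·⌉ = 5998
j=14: r + 13k = 6495.735 → ⌈·⌉ = 6496
j=15: r + 14k = 6994.36 → ⌈·⌉ = 6995
j=16: r + 15k = 7492.985 → ⌈·⌉ = 7493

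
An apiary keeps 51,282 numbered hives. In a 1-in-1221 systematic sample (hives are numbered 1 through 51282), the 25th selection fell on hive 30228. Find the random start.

924

k = 1221
r = 30228 − (25−1)×1221 = 30228 − 29304 = 924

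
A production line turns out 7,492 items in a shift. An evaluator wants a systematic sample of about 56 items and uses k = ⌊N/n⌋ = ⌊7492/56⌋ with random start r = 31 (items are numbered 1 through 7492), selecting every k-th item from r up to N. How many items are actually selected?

57

k = ⌊7492/56⌋ = 133
Achieved size = ⌊(7492 − 31)/133⌋ + 1 = ⌊7461/133⌋ + 1 = 56 + 1 = 57
(last selection: 31 + 56×133 = 7479 ≤ 7492; next would be 7612 > 7492)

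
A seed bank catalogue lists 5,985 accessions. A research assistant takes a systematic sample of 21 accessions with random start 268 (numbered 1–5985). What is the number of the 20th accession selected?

k = 5985/21 = 285
20th selection = r + (20−1)·k = 268 + 19×285 = 268 + 5415 = 5683

5683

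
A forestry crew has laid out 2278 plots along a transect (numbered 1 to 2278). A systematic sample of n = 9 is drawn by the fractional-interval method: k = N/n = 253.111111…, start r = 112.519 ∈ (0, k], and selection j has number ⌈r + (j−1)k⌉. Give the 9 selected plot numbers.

113, 366, 619, 872, 1125, 1379, 1632, 1885, 2138

j=1: r + 0k = 112.519 → ⌈·⌉ = 113
j=2: r + 1k = 365.630111… → ⌈·⌉ = 366
j=3: r + 2k = 618.741222… → ⌈·⌉ = 619
j=4: r + 3k = 871.852333… → ⌈·⌉ = 872
j=5: r + 4k = 1124.963444… → ⌈·⌉ = 1125
j=6: r + 5k = 1378.074555… → ⌈·⌉ = 1379
j=7: r + 6k = 1631.185666… → ⌈·⌉ = 1632
j=8: r + 7k = 1884.296777… → ⌈·⌉ = 1885
j=9: r + 8k = 2137.407888… → ⌈·⌉ = 2138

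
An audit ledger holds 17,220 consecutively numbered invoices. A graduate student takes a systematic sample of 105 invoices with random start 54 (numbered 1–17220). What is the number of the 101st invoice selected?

16454

k = 17220/105 = 164
101st selection = r + (101−1)·k = 54 + 100×164 = 54 + 16400 = 16454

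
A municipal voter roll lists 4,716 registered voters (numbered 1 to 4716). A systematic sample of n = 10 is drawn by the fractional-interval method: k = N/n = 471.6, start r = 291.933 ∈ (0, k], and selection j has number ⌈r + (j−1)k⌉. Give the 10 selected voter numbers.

j=1: r + 0k = 291.933 → ⌈·⌉ = 292
j=2: r + 1k = 763.533 → ⌈·⌉ = 764
j=3: r + 2k = 1235.133 → ⌈·⌉ = 1236
j=4: r + 3k = 1706.733 → ⌈·⌉ = 1707
j=5: r + 4k = 2178.333 → ⌈·⌉ = 2179
j=6: r + 5k = 2649.933 → ⌈·⌉ = 2650
j=7: r + 6k = 3121.533 → ⌈·⌉ = 3122
j=8: r + 7k = 3593.133 → ⌈·⌉ = 3594
j=9: r + 8k = 4064.733 → ⌈·⌉ = 4065
j=10: r + 9k = 4536.333 → ⌈·⌉ = 4537

292, 764, 1236, 1707, 2179, 2650, 3122, 3594, 4065, 4537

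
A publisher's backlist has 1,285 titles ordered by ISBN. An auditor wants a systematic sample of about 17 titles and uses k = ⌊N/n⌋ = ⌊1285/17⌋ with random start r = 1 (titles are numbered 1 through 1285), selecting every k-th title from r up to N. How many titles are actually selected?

18

k = ⌊1285/17⌋ = 75
Achieved size = ⌊(1285 − 1)/75⌋ + 1 = ⌊1284/75⌋ + 1 = 17 + 1 = 18
(last selection: 1 + 17×75 = 1276 ≤ 1285; next would be 1351 > 1285)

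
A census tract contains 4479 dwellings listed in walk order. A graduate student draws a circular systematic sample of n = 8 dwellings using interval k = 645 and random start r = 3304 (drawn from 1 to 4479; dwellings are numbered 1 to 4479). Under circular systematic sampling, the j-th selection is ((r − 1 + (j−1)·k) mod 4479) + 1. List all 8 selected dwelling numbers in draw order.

Selection 1: 3304
Selection 2: 3304 + 645 = 3949
Selection 3: 3949 + 645 = 4594 → 4594 − 4479 = 115
Selection 4: 115 + 645 = 760
Selection 5: 760 + 645 = 1405
Selection 6: 1405 + 645 = 2050
Selection 7: 2050 + 645 = 2695
Selection 8: 2695 + 645 = 3340

3304, 3949, 115, 760, 1405, 2050, 2695, 3340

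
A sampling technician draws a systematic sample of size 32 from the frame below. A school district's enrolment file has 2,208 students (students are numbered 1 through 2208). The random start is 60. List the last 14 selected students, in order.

k = N/n = 2208/32 = 69
19th selection = 60 + 18×69 = 1302
20th: 1302 + 69 = 1371
21st: 1371 + 69 = 1440
22nd: 1440 + 69 = 1509
23rd: 1509 + 69 = 1578
24th: 1578 + 69 = 1647
25th: 1647 + 69 = 1716
26th: 1716 + 69 = 1785
27th: 1785 + 69 = 1854
28th: 1854 + 69 = 1923
29th: 1923 + 69 = 1992
30th: 1992 + 69 = 2061
31st: 2061 + 69 = 2130
32nd: 2130 + 69 = 2199

1302, 1371, 1440, 1509, 1578, 1647, 1716, 1785, 1854, 1923, 1992, 2061, 2130, 2199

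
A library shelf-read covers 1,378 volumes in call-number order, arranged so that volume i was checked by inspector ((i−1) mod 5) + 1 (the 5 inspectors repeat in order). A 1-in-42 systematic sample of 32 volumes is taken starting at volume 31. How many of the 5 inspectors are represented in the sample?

Consecutive selections differ by k = 42, so their inspector numbers differ by 42 mod 5 = 2.
gcd(42, 5) = 1, so the sample visits 5/1 = 5 distinct residues mod 5.
Start 31 is inspector 1; the inspectors hit are 1, 2, 3, 4, 5.

5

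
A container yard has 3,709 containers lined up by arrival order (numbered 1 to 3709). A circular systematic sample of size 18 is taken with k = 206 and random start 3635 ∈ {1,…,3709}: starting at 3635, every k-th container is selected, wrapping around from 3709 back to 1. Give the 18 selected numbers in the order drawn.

Selection 1: 3635
Selection 2: 3635 + 206 = 3841 → 3841 − 3709 = 132
Selection 3: 132 + 206 = 338
Selection 4: 338 + 206 = 544
Selection 5: 544 + 206 = 750
Selection 6: 750 + 206 = 956
Selection 7: 956 + 206 = 1162
Selection 8: 1162 + 206 = 1368
Selection 9: 1368 + 206 = 1574
Selection 10: 1574 + 206 = 1780
Selection 11: 1780 + 206 = 1986
Selection 12: 1986 + 206 = 2192
Selection 13: 2192 + 206 = 2398
Selection 14: 2398 + 206 = 2604
Selection 15: 2604 + 206 = 2810
Selection 16: 2810 + 206 = 3016
Selection 17: 3016 + 206 = 3222
Selection 18: 3222 + 206 = 3428

3635, 132, 338, 544, 750, 956, 1162, 1368, 1574, 1780, 1986, 2192, 2398, 2604, 2810, 3016, 3222, 3428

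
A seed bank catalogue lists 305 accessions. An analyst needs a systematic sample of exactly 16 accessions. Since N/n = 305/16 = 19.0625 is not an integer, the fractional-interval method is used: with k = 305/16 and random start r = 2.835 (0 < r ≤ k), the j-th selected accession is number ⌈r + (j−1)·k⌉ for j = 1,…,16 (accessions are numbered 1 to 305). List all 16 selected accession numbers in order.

j=1: r + 0k = 2.835 → ⌈·⌉ = 3
j=2: r + 1k = 21.8975 → ⌈·⌉ = 22
j=3: r + 2k = 40.96 → ⌈·⌉ = 41
j=4: r + 3k = 60.0225 → ⌈·⌉ = 61
j=5: r + 4k = 79.085 → ⌈·⌉ = 80
j=6: r + 5k = 98.1475 → ⌈·⌉ = 99
j=7: r + 6k = 117.21 → ⌈·⌉ = 118
j=8: r + 7k = 136.2725 → ⌈·⌉ = 137
j=9: r + 8k = 155.335 → ⌈·⌉ = 156
j=10: r + 9k = 174.3975 → ⌈·⌉ = 175
j=11: r + 10k = 193.46 → ⌈·⌉ = 194
j=12: r + 11k = 212.5225 → ⌈·⌉ = 213
j=13: r + 12k = 231.585 → ⌈·⌉ = 232
j=14: r + 13k = 250.6475 → ⌈·⌉ = 251
j=15: r + 14k = 269.71 → ⌈·⌉ = 270
j=16: r + 15k = 288.7725 → ⌈·⌉ = 289

3, 22, 41, 61, 80, 99, 118, 137, 156, 175, 194, 213, 232, 251, 270, 289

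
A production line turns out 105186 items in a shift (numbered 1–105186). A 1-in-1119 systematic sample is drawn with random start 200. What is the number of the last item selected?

k = 1119
94th selection = r + (94−1)·k = 200 + 93×1119 = 200 + 104067 = 104267

104267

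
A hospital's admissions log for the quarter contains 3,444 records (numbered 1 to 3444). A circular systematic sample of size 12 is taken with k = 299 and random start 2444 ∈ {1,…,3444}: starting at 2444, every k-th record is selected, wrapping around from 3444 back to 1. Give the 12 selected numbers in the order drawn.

2444, 2743, 3042, 3341, 196, 495, 794, 1093, 1392, 1691, 1990, 2289

Selection 1: 2444
Selection 2: 2444 + 299 = 2743
Selection 3: 2743 + 299 = 3042
Selection 4: 3042 + 299 = 3341
Selection 5: 3341 + 299 = 3640 → 3640 − 3444 = 196
Selection 6: 196 + 299 = 495
Selection 7: 495 + 299 = 794
Selection 8: 794 + 299 = 1093
Selection 9: 1093 + 299 = 1392
Selection 10: 1392 + 299 = 1691
Selection 11: 1691 + 299 = 1990
Selection 12: 1990 + 299 = 2289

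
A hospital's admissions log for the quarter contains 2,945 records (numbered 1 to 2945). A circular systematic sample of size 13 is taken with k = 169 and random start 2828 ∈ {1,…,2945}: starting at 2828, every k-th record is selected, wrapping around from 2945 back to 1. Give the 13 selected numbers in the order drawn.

Selection 1: 2828
Selection 2: 2828 + 169 = 2997 → 2997 − 2945 = 52
Selection 3: 52 + 169 = 221
Selection 4: 221 + 169 = 390
Selection 5: 390 + 169 = 559
Selection 6: 559 + 169 = 728
Selection 7: 728 + 169 = 897
Selection 8: 897 + 169 = 1066
Selection 9: 1066 + 169 = 1235
Selection 10: 1235 + 169 = 1404
Selection 11: 1404 + 169 = 1573
Selection 12: 1573 + 169 = 1742
Selection 13: 1742 + 169 = 1911

2828, 52, 221, 390, 559, 728, 897, 1066, 1235, 1404, 1573, 1742, 1911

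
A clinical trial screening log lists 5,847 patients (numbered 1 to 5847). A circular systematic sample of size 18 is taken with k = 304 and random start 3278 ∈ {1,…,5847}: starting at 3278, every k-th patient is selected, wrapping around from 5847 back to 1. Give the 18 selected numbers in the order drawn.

Selection 1: 3278
Selection 2: 3278 + 304 = 3582
Selection 3: 3582 + 304 = 3886
Selection 4: 3886 + 304 = 4190
Selection 5: 4190 + 304 = 4494
Selection 6: 4494 + 304 = 4798
Selection 7: 4798 + 304 = 5102
Selection 8: 5102 + 304 = 5406
Selection 9: 5406 + 304 = 5710
Selection 10: 5710 + 304 = 6014 → 6014 − 5847 = 167
Selection 11: 167 + 304 = 471
Selection 12: 471 + 304 = 775
Selection 13: 775 + 304 = 1079
Selection 14: 1079 + 304 = 1383
Selection 15: 1383 + 304 = 1687
Selection 16: 1687 + 304 = 1991
Selection 17: 1991 + 304 = 2295
Selection 18: 2295 + 304 = 2599

3278, 3582, 3886, 4190, 4494, 4798, 5102, 5406, 5710, 167, 471, 775, 1079, 1383, 1687, 1991, 2295, 2599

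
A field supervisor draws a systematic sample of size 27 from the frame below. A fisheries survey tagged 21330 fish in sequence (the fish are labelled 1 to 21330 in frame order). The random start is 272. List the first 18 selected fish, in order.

k = N/n = 21330/27 = 790
fish 1: 272
fish 2: 272 + 790 = 1062
fish 3: 1062 + 790 = 1852
fish 4: 1852 + 790 = 2642
fish 5: 2642 + 790 = 3432
fish 6: 3432 + 790 = 4222
fish 7: 4222 + 790 = 5012
fish 8: 5012 + 790 = 5802
fish 9: 5802 + 790 = 6592
fish 10: 6592 + 790 = 7382
fish 11: 7382 + 790 = 8172
fish 12: 8172 + 790 = 8962
fish 13: 8962 + 790 = 9752
fish 14: 9752 + 790 = 10542
fish 15: 10542 + 790 = 11332
fish 16: 11332 + 790 = 12122
fish 17: 12122 + 790 = 12912
fish 18: 12912 + 790 = 13702

272, 1062, 1852, 2642, 3432, 4222, 5012, 5802, 6592, 7382, 8172, 8962, 9752, 10542, 11332, 12122, 12912, 13702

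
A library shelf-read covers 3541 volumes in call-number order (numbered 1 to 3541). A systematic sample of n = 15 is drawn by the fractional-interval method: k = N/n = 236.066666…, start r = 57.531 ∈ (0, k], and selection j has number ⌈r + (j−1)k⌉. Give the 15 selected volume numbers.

58, 294, 530, 766, 1002, 1238, 1474, 1710, 1947, 2183, 2419, 2655, 2891, 3127, 3363

j=1: r + 0k = 57.531 → ⌈·⌉ = 58
j=2: r + 1k = 293.597666… → ⌈·⌉ = 294
j=3: r + 2k = 529.664333… → ⌈·⌉ = 530
j=4: r + 3k = 765.731 → ⌈·⌉ = 766
j=5: r + 4k = 1001.797666… → ⌈·⌉ = 1002
j=6: r + 5k = 1237.864333… → ⌈·⌉ = 1238
j=7: r + 6k = 1473.931 → ⌈·⌉ = 1474
j=8: r + 7k = 1709.997666… → ⌈·⌉ = 1710
j=9: r + 8k = 1946.064333… → ⌈·⌉ = 1947
j=10: r + 9k = 2182.131 → ⌈·⌉ = 2183
j=11: r + 10k = 2418.197666… → ⌈·⌉ = 2419
j=12: r + 11k = 2654.264333… → ⌈·⌉ = 2655
j=13: r + 12k = 2890.331 → ⌈·⌉ = 2891
j=14: r + 13k = 3126.397666… → ⌈·⌉ = 3127
j=15: r + 14k = 3362.464333… → ⌈·⌉ = 3363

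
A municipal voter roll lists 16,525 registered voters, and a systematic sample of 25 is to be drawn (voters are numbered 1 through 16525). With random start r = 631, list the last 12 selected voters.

9224, 9885, 10546, 11207, 11868, 12529, 13190, 13851, 14512, 15173, 15834, 16495

k = N/n = 16525/25 = 661
14th selection = 631 + 13×661 = 9224
15th: 9224 + 661 = 9885
16th: 9885 + 661 = 10546
17th: 10546 + 661 = 11207
18th: 11207 + 661 = 11868
19th: 11868 + 661 = 12529
20th: 12529 + 661 = 13190
21st: 13190 + 661 = 13851
22nd: 13851 + 661 = 14512
23rd: 14512 + 661 = 15173
24th: 15173 + 661 = 15834
25th: 15834 + 661 = 16495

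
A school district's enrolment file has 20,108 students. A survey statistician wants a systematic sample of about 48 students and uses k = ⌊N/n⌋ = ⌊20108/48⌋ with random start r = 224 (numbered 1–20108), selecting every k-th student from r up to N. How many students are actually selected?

k = ⌊20108/48⌋ = 418
Achieved size = ⌊(20108 − 224)/418⌋ + 1 = ⌊19884/418⌋ + 1 = 47 + 1 = 48
(last selection: 224 + 47×418 = 19870 ≤ 20108; next would be 20288 > 20108)

48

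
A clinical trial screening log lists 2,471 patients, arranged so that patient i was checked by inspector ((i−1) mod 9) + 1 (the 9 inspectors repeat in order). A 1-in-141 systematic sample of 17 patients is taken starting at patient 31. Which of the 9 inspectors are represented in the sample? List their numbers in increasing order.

1, 4, 7

Consecutive selections differ by k = 141, so their inspector numbers differ by 141 mod 9 = 6.
gcd(141, 9) = 3, so the sample visits 9/3 = 3 distinct residues mod 9.
Start 31 is inspector 4; the inspectors hit are 1, 4, 7.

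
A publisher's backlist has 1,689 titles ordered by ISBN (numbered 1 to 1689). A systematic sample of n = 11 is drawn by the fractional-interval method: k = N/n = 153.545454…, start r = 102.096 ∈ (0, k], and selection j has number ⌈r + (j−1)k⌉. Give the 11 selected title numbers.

j=1: r + 0k = 102.096 → ⌈·⌉ = 103
j=2: r + 1k = 255.641454… → ⌈·⌉ = 256
j=3: r + 2k = 409.186909… → ⌈·⌉ = 410
j=4: r + 3k = 562.732363… → ⌈·⌉ = 563
j=5: r + 4k = 716.277818… → ⌈·⌉ = 717
j=6: r + 5k = 869.823272… → ⌈·⌉ = 870
j=7: r + 6k = 1023.368727… → ⌈·⌉ = 1024
j=8: r + 7k = 1176.914181… → ⌈·⌉ = 1177
j=9: r + 8k = 1330.459636… → ⌈·⌉ = 1331
j=10: r + 9k = 1484.005090… → ⌈·⌉ = 1485
j=11: r + 10k = 1637.550545… → ⌈·⌉ = 1638

103, 256, 410, 563, 717, 870, 1024, 1177, 1331, 1485, 1638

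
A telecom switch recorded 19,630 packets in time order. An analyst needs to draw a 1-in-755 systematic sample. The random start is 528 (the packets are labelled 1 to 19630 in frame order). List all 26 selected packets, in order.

528, 1283, 2038, 2793, 3548, 4303, 5058, 5813, 6568, 7323, 8078, 8833, 9588, 10343, 11098, 11853, 12608, 13363, 14118, 14873, 15628, 16383, 17138, 17893, 18648, 19403

packet 1: 528
packet 2: 528 + 755 = 1283
packet 3: 1283 + 755 = 2038
packet 4: 2038 + 755 = 2793
packet 5: 2793 + 755 = 3548
packet 6: 3548 + 755 = 4303
packet 7: 4303 + 755 = 5058
packet 8: 5058 + 755 = 5813
packet 9: 5813 + 755 = 6568
packet 10: 6568 + 755 = 7323
packet 11: 7323 + 755 = 8078
packet 12: 8078 + 755 = 8833
packet 13: 8833 + 755 = 9588
packet 14: 9588 + 755 = 10343
packet 15: 10343 + 755 = 11098
packet 16: 11098 + 755 = 11853
packet 17: 11853 + 755 = 12608
packet 18: 12608 + 755 = 13363
packet 19: 13363 + 755 = 14118
packet 20: 14118 + 755 = 14873
packet 21: 14873 + 755 = 15628
packet 22: 15628 + 755 = 16383
packet 23: 16383 + 755 = 17138
packet 24: 17138 + 755 = 17893
packet 25: 17893 + 755 = 18648
packet 26: 18648 + 755 = 19403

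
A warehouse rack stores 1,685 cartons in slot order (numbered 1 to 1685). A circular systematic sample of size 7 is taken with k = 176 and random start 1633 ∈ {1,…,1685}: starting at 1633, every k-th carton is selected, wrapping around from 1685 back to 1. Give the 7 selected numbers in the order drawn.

1633, 124, 300, 476, 652, 828, 1004

Selection 1: 1633
Selection 2: 1633 + 176 = 1809 → 1809 − 1685 = 124
Selection 3: 124 + 176 = 300
Selection 4: 300 + 176 = 476
Selection 5: 476 + 176 = 652
Selection 6: 652 + 176 = 828
Selection 7: 828 + 176 = 1004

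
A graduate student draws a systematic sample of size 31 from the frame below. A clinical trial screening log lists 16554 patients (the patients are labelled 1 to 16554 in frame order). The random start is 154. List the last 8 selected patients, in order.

12436, 12970, 13504, 14038, 14572, 15106, 15640, 16174

k = N/n = 16554/31 = 534
24th selection = 154 + 23×534 = 12436
25th: 12436 + 534 = 12970
26th: 12970 + 534 = 13504
27th: 13504 + 534 = 14038
28th: 14038 + 534 = 14572
29th: 14572 + 534 = 15106
30th: 15106 + 534 = 15640
31st: 15640 + 534 = 16174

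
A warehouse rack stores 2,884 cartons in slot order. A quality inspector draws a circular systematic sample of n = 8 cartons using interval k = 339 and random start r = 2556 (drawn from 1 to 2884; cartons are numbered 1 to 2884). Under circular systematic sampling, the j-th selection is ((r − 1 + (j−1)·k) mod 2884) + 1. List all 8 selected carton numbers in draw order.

Selection 1: 2556
Selection 2: 2556 + 339 = 2895 → 2895 − 2884 = 11
Selection 3: 11 + 339 = 350
Selection 4: 350 + 339 = 689
Selection 5: 689 + 339 = 1028
Selection 6: 1028 + 339 = 1367
Selection 7: 1367 + 339 = 1706
Selection 8: 1706 + 339 = 2045

2556, 11, 350, 689, 1028, 1367, 1706, 2045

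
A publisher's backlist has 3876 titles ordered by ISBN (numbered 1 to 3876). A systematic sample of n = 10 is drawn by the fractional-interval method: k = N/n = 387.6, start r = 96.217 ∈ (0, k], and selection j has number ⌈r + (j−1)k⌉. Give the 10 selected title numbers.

97, 484, 872, 1260, 1647, 2035, 2422, 2810, 3198, 3585

j=1: r + 0k = 96.217 → ⌈·⌉ = 97
j=2: r + 1k = 483.817 → ⌈·⌉ = 484
j=3: r + 2k = 871.417 → ⌈·⌉ = 872
j=4: r + 3k = 1259.017 → ⌈·⌉ = 1260
j=5: r + 4k = 1646.617 → ⌈·⌉ = 1647
j=6: r + 5k = 2034.217 → ⌈·⌉ = 2035
j=7: r + 6k = 2421.817 → ⌈·⌉ = 2422
j=8: r + 7k = 2809.417 → ⌈·⌉ = 2810
j=9: r + 8k = 3197.017 → ⌈·⌉ = 3198
j=10: r + 9k = 3584.617 → ⌈·⌉ = 3585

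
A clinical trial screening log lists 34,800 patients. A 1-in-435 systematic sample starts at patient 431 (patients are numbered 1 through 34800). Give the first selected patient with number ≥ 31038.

31316

k = 435
Steps past start: ⌈(31038 − 431)/435⌉ = ⌈30607/435⌉ = 71
Selected patient: 431 + 71×435 = 31316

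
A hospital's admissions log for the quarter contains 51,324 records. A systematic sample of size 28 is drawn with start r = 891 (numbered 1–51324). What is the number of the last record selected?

k = 51324/28 = 1833
28th selection = r + (28−1)·k = 891 + 27×1833 = 891 + 49491 = 50382

50382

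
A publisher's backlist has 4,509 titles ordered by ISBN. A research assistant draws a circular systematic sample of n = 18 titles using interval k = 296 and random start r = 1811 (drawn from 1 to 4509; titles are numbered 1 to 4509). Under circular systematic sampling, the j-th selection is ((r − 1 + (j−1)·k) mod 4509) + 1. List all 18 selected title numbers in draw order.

1811, 2107, 2403, 2699, 2995, 3291, 3587, 3883, 4179, 4475, 262, 558, 854, 1150, 1446, 1742, 2038, 2334

Selection 1: 1811
Selection 2: 1811 + 296 = 2107
Selection 3: 2107 + 296 = 2403
Selection 4: 2403 + 296 = 2699
Selection 5: 2699 + 296 = 2995
Selection 6: 2995 + 296 = 3291
Selection 7: 3291 + 296 = 3587
Selection 8: 3587 + 296 = 3883
Selection 9: 3883 + 296 = 4179
Selection 10: 4179 + 296 = 4475
Selection 11: 4475 + 296 = 4771 → 4771 − 4509 = 262
Selection 12: 262 + 296 = 558
Selection 13: 558 + 296 = 854
Selection 14: 854 + 296 = 1150
Selection 15: 1150 + 296 = 1446
Selection 16: 1446 + 296 = 1742
Selection 17: 1742 + 296 = 2038
Selection 18: 2038 + 296 = 2334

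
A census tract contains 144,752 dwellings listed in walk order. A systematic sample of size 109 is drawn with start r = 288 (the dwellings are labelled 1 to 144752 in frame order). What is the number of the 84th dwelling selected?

110512

k = 144752/109 = 1328
84th selection = r + (84−1)·k = 288 + 83×1328 = 288 + 110224 = 110512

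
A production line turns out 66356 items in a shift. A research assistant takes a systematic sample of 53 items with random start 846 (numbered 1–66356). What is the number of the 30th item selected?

k = 66356/53 = 1252
30th selection = r + (30−1)·k = 846 + 29×1252 = 846 + 36308 = 37154

37154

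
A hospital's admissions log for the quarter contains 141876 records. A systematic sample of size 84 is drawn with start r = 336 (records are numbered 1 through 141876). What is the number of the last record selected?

k = 141876/84 = 1689
84th selection = r + (84−1)·k = 336 + 83×1689 = 336 + 140187 = 140523

140523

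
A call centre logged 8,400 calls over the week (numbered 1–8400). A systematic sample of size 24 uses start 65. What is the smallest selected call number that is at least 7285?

7415

k = 8400/24 = 350
Steps past start: ⌈(7285 − 65)/350⌉ = ⌈7220/350⌉ = 21
Selected call: 65 + 21×350 = 7415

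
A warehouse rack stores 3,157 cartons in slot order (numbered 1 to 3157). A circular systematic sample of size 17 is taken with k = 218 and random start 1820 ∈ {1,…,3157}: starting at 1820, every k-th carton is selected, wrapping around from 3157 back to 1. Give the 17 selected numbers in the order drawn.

Selection 1: 1820
Selection 2: 1820 + 218 = 2038
Selection 3: 2038 + 218 = 2256
Selection 4: 2256 + 218 = 2474
Selection 5: 2474 + 218 = 2692
Selection 6: 2692 + 218 = 2910
Selection 7: 2910 + 218 = 3128
Selection 8: 3128 + 218 = 3346 → 3346 − 3157 = 189
Selection 9: 189 + 218 = 407
Selection 10: 407 + 218 = 625
Selection 11: 625 + 218 = 843
Selection 12: 843 + 218 = 1061
Selection 13: 1061 + 218 = 1279
Selection 14: 1279 + 218 = 1497
Selection 15: 1497 + 218 = 1715
Selection 16: 1715 + 218 = 1933
Selection 17: 1933 + 218 = 2151

1820, 2038, 2256, 2474, 2692, 2910, 3128, 189, 407, 625, 843, 1061, 1279, 1497, 1715, 1933, 2151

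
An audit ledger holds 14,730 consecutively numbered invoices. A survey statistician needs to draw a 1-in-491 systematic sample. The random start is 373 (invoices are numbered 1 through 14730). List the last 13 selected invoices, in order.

8720, 9211, 9702, 10193, 10684, 11175, 11666, 12157, 12648, 13139, 13630, 14121, 14612

18th selection = 373 + 17×491 = 8720
19th: 8720 + 491 = 9211
20th: 9211 + 491 = 9702
21st: 9702 + 491 = 10193
22nd: 10193 + 491 = 10684
23rd: 10684 + 491 = 11175
24th: 11175 + 491 = 11666
25th: 11666 + 491 = 12157
26th: 12157 + 491 = 12648
27th: 12648 + 491 = 13139
28th: 13139 + 491 = 13630
29th: 13630 + 491 = 14121
30th: 14121 + 491 = 14612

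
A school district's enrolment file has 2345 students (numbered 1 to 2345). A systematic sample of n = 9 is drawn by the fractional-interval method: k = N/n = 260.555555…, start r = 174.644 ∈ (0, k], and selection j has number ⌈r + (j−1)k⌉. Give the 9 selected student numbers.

j=1: r + 0k = 174.644 → ⌈·⌉ = 175
j=2: r + 1k = 435.199555… → ⌈·⌉ = 436
j=3: r + 2k = 695.755111… → ⌈·⌉ = 696
j=4: r + 3k = 956.310666… → ⌈·⌉ = 957
j=5: r + 4k = 1216.866222… → ⌈·⌉ = 1217
j=6: r + 5k = 1477.421777… → ⌈·⌉ = 1478
j=7: r + 6k = 1737.977333… → ⌈·⌉ = 1738
j=8: r + 7k = 1998.532888… → ⌈·⌉ = 1999
j=9: r + 8k = 2259.088444… → ⌈·⌉ = 2260

175, 436, 696, 957, 1217, 1478, 1738, 1999, 2260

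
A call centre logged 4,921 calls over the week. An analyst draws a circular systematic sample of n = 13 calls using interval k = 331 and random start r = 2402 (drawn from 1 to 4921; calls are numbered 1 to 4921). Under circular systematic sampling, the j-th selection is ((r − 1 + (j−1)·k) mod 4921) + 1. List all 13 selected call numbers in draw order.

Selection 1: 2402
Selection 2: 2402 + 331 = 2733
Selection 3: 2733 + 331 = 3064
Selection 4: 3064 + 331 = 3395
Selection 5: 3395 + 331 = 3726
Selection 6: 3726 + 331 = 4057
Selection 7: 4057 + 331 = 4388
Selection 8: 4388 + 331 = 4719
Selection 9: 4719 + 331 = 5050 → 5050 − 4921 = 129
Selection 10: 129 + 331 = 460
Selection 11: 460 + 331 = 791
Selection 12: 791 + 331 = 1122
Selection 13: 1122 + 331 = 1453

2402, 2733, 3064, 3395, 3726, 4057, 4388, 4719, 129, 460, 791, 1122, 1453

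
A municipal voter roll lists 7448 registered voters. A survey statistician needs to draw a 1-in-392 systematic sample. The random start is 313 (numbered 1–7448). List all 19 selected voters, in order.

313, 705, 1097, 1489, 1881, 2273, 2665, 3057, 3449, 3841, 4233, 4625, 5017, 5409, 5801, 6193, 6585, 6977, 7369

voter 1: 313
voter 2: 313 + 392 = 705
voter 3: 705 + 392 = 1097
voter 4: 1097 + 392 = 1489
voter 5: 1489 + 392 = 1881
voter 6: 1881 + 392 = 2273
voter 7: 2273 + 392 = 2665
voter 8: 2665 + 392 = 3057
voter 9: 3057 + 392 = 3449
voter 10: 3449 + 392 = 3841
voter 11: 3841 + 392 = 4233
voter 12: 4233 + 392 = 4625
voter 13: 4625 + 392 = 5017
voter 14: 5017 + 392 = 5409
voter 15: 5409 + 392 = 5801
voter 16: 5801 + 392 = 6193
voter 17: 6193 + 392 = 6585
voter 18: 6585 + 392 = 6977
voter 19: 6977 + 392 = 7369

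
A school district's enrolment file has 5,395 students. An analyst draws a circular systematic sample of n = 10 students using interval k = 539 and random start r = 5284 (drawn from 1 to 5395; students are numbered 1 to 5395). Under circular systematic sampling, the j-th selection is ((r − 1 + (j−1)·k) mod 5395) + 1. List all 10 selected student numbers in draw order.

5284, 428, 967, 1506, 2045, 2584, 3123, 3662, 4201, 4740

Selection 1: 5284
Selection 2: 5284 + 539 = 5823 → 5823 − 5395 = 428
Selection 3: 428 + 539 = 967
Selection 4: 967 + 539 = 1506
Selection 5: 1506 + 539 = 2045
Selection 6: 2045 + 539 = 2584
Selection 7: 2584 + 539 = 3123
Selection 8: 3123 + 539 = 3662
Selection 9: 3662 + 539 = 4201
Selection 10: 4201 + 539 = 4740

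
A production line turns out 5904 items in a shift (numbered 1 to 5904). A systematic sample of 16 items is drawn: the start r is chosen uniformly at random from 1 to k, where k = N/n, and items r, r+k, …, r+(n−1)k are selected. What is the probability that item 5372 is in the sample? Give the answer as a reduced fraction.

1/369

k = 5904/16 = 369.
Item 5372 is selected iff r ≡ 5372 (mod 369); exactly one such r in {1,…,369}.
Inclusion probability = 1/369.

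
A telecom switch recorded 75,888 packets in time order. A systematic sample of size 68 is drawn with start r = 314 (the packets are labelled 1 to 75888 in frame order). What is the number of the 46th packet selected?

k = 75888/68 = 1116
46th selection = r + (46−1)·k = 314 + 45×1116 = 314 + 50220 = 50534

50534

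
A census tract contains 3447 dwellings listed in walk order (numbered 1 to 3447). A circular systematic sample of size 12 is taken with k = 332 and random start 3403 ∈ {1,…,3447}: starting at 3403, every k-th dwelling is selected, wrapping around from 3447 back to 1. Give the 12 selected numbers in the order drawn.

Selection 1: 3403
Selection 2: 3403 + 332 = 3735 → 3735 − 3447 = 288
Selection 3: 288 + 332 = 620
Selection 4: 620 + 332 = 952
Selection 5: 952 + 332 = 1284
Selection 6: 1284 + 332 = 1616
Selection 7: 1616 + 332 = 1948
Selection 8: 1948 + 332 = 2280
Selection 9: 2280 + 332 = 2612
Selection 10: 2612 + 332 = 2944
Selection 11: 2944 + 332 = 3276
Selection 12: 3276 + 332 = 3608 → 3608 − 3447 = 161

3403, 288, 620, 952, 1284, 1616, 1948, 2280, 2612, 2944, 3276, 161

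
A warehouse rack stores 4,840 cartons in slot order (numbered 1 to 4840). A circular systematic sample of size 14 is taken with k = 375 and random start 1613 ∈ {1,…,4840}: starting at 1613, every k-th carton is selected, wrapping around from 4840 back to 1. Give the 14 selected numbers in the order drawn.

1613, 1988, 2363, 2738, 3113, 3488, 3863, 4238, 4613, 148, 523, 898, 1273, 1648

Selection 1: 1613
Selection 2: 1613 + 375 = 1988
Selection 3: 1988 + 375 = 2363
Selection 4: 2363 + 375 = 2738
Selection 5: 2738 + 375 = 3113
Selection 6: 3113 + 375 = 3488
Selection 7: 3488 + 375 = 3863
Selection 8: 3863 + 375 = 4238
Selection 9: 4238 + 375 = 4613
Selection 10: 4613 + 375 = 4988 → 4988 − 4840 = 148
Selection 11: 148 + 375 = 523
Selection 12: 523 + 375 = 898
Selection 13: 898 + 375 = 1273
Selection 14: 1273 + 375 = 1648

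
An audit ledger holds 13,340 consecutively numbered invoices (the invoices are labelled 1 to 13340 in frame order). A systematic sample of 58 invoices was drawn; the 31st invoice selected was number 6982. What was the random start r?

82

k = 13340/58 = 230
r = 6982 − (31−1)×230 = 6982 − 6900 = 82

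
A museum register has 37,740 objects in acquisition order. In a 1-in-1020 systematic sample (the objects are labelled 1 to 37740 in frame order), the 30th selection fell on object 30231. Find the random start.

651

k = 1020
r = 30231 − (30−1)×1020 = 30231 − 29580 = 651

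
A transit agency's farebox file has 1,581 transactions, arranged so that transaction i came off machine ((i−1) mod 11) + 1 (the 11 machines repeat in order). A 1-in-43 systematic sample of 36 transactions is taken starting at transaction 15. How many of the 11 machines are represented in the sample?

11

Consecutive selections differ by k = 43, so their machine numbers differ by 43 mod 11 = 10.
gcd(43, 11) = 1, so the sample visits 11/1 = 11 distinct residues mod 11.
Start 15 is machine 4; the machines hit are 1, 2, 3, 4, 5, 6, 7, 8, 9, 10, 11.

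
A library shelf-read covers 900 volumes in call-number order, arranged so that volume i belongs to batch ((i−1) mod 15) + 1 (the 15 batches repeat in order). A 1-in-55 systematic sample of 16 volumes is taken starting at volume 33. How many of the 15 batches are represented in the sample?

Consecutive selections differ by k = 55, so their batch numbers differ by 55 mod 15 = 10.
gcd(55, 15) = 5, so the sample visits 15/5 = 3 distinct residues mod 15.
Start 33 is batch 3; the batches hit are 3, 8, 13.

3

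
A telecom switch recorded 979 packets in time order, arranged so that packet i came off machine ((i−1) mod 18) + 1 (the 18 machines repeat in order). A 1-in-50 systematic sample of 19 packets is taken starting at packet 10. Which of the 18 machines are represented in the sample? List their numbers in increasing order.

2, 4, 6, 8, 10, 12, 14, 16, 18

Consecutive selections differ by k = 50, so their machine numbers differ by 50 mod 18 = 14.
gcd(50, 18) = 2, so the sample visits 18/2 = 9 distinct residues mod 18.
Start 10 is machine 10; the machines hit are 2, 4, 6, 8, 10, 12, 14, 16, 18.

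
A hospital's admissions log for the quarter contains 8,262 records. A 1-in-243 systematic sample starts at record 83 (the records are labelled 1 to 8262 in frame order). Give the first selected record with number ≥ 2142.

2270

k = 243
Steps past start: ⌈(2142 − 83)/243⌉ = ⌈2059/243⌉ = 9
Selected record: 83 + 9×243 = 2270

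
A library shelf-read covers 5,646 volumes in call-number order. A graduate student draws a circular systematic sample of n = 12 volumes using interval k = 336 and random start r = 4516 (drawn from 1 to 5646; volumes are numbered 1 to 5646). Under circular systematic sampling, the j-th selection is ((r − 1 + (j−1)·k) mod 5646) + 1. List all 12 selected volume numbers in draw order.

4516, 4852, 5188, 5524, 214, 550, 886, 1222, 1558, 1894, 2230, 2566

Selection 1: 4516
Selection 2: 4516 + 336 = 4852
Selection 3: 4852 + 336 = 5188
Selection 4: 5188 + 336 = 5524
Selection 5: 5524 + 336 = 5860 → 5860 − 5646 = 214
Selection 6: 214 + 336 = 550
Selection 7: 550 + 336 = 886
Selection 8: 886 + 336 = 1222
Selection 9: 1222 + 336 = 1558
Selection 10: 1558 + 336 = 1894
Selection 11: 1894 + 336 = 2230
Selection 12: 2230 + 336 = 2566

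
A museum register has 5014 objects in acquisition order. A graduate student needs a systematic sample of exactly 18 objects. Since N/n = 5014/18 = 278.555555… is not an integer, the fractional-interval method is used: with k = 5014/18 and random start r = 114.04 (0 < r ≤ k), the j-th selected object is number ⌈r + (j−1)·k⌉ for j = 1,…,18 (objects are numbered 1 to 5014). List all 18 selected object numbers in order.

115, 393, 672, 950, 1229, 1507, 1786, 2064, 2343, 2622, 2900, 3179, 3457, 3736, 4014, 4293, 4571, 4850

j=1: r + 0k = 114.04 → ⌈·⌉ = 115
j=2: r + 1k = 392.595555… → ⌈·⌉ = 393
j=3: r + 2k = 671.151111… → ⌈·⌉ = 672
j=4: r + 3k = 949.706666… → ⌈·⌉ = 950
j=5: r + 4k = 1228.262222… → ⌈·⌉ = 1229
j=6: r + 5k = 1506.817777… → ⌈·⌉ = 1507
j=7: r + 6k = 1785.373333… → ⌈·⌉ = 1786
j=8: r + 7k = 2063.928888… → ⌈·⌉ = 2064
j=9: r + 8k = 2342.484444… → ⌈·⌉ = 2343
j=10: r + 9k = 2621.04 → ⌈·⌉ = 2622
j=11: r + 10k = 2899.595555… → ⌈·⌉ = 2900
j=12: r + 11k = 3178.151111… → ⌈·⌉ = 3179
j=13: r + 12k = 3456.706666… → ⌈·⌉ = 3457
j=14: r + 13k = 3735.262222… → ⌈·⌉ = 3736
j=15: r + 14k = 4013.817777… → ⌈·⌉ = 4014
j=16: r + 15k = 4292.373333… → ⌈·⌉ = 4293
j=17: r + 16k = 4570.928888… → ⌈·⌉ = 4571
j=18: r + 17k = 4849.484444… → ⌈·⌉ = 4850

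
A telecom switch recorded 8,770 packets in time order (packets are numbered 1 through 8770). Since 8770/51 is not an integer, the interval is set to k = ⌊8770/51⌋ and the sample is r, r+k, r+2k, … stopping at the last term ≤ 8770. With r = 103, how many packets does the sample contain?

51

k = ⌊8770/51⌋ = 171
Achieved size = ⌊(8770 − 103)/171⌋ + 1 = ⌊8667/171⌋ + 1 = 50 + 1 = 51
(last selection: 103 + 50×171 = 8653 ≤ 8770; next would be 8824 > 8770)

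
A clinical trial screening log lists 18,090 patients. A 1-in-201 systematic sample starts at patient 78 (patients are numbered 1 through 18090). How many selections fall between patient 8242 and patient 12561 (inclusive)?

22

k = 201
First selection ≥ 8242: 78 + ⌈(8242−78)/201⌉·201 = 78 + 41×201 = 8319
Last selection ≤ 12561: 78 + ⌊(12561−78)/201⌋·201 = 78 + 62×201 = 12540
Count = 62 − 41 + 1 = 22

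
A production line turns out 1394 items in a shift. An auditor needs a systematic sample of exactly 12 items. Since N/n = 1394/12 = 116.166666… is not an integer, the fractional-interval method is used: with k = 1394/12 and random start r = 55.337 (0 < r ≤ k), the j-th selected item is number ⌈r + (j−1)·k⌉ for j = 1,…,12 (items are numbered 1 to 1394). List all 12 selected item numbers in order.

j=1: r + 0k = 55.337 → ⌈·⌉ = 56
j=2: r + 1k = 171.503666… → ⌈·⌉ = 172
j=3: r + 2k = 287.670333… → ⌈·⌉ = 288
j=4: r + 3k = 403.837 → ⌈·⌉ = 404
j=5: r + 4k = 520.003666… → ⌈·⌉ = 521
j=6: r + 5k = 636.170333… → ⌈·⌉ = 637
j=7: r + 6k = 752.337 → ⌈·⌉ = 753
j=8: r + 7k = 868.503666… → ⌈·⌉ = 869
j=9: r + 8k = 984.670333… → ⌈·⌉ = 985
j=10: r + 9k = 1100.837 → ⌈·⌉ = 1101
j=11: r + 10k = 1217.003666… → ⌈·⌉ = 1218
j=12: r + 11k = 1333.170333… → ⌈·⌉ = 1334

56, 172, 288, 404, 521, 637, 753, 869, 985, 1101, 1218, 1334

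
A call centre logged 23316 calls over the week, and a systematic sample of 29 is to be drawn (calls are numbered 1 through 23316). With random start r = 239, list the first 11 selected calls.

239, 1043, 1847, 2651, 3455, 4259, 5063, 5867, 6671, 7475, 8279

k = N/n = 23316/29 = 804
call 1: 239
call 2: 239 + 804 = 1043
call 3: 1043 + 804 = 1847
call 4: 1847 + 804 = 2651
call 5: 2651 + 804 = 3455
call 6: 3455 + 804 = 4259
call 7: 4259 + 804 = 5063
call 8: 5063 + 804 = 5867
call 9: 5867 + 804 = 6671
call 10: 6671 + 804 = 7475
call 11: 7475 + 804 = 8279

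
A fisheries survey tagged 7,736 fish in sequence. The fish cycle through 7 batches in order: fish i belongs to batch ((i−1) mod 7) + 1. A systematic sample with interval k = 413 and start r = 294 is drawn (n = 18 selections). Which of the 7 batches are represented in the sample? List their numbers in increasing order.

Consecutive selections differ by k = 413, so their batch numbers differ by 413 mod 7 = 0.
gcd(413, 7) = 7, so the sample visits 7/7 = 1 distinct residues mod 7.
Start 294 is batch 7; the batches hit are 7.

7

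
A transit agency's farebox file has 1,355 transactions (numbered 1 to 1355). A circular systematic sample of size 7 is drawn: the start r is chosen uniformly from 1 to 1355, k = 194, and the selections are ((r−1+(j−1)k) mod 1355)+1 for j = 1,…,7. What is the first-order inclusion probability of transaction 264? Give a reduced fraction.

For each position j, as r ranges over 1…1355 the j-th selection hits every transaction exactly once, so transaction 264 is selected for exactly 7 of the 1355 starts.
Inclusion probability = 7/1355.

7/1355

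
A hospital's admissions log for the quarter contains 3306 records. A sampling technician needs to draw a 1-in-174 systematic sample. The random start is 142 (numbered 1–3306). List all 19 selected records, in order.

record 1: 142
record 2: 142 + 174 = 316
record 3: 316 + 174 = 490
record 4: 490 + 174 = 664
record 5: 664 + 174 = 838
record 6: 838 + 174 = 1012
record 7: 1012 + 174 = 1186
record 8: 1186 + 174 = 1360
record 9: 1360 + 174 = 1534
record 10: 1534 + 174 = 1708
record 11: 1708 + 174 = 1882
record 12: 1882 + 174 = 2056
record 13: 2056 + 174 = 2230
record 14: 2230 + 174 = 2404
record 15: 2404 + 174 = 2578
record 16: 2578 + 174 = 2752
record 17: 2752 + 174 = 2926
record 18: 2926 + 174 = 3100
record 19: 3100 + 174 = 3274

142, 316, 490, 664, 838, 1012, 1186, 1360, 1534, 1708, 1882, 2056, 2230, 2404, 2578, 2752, 2926, 3100, 3274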